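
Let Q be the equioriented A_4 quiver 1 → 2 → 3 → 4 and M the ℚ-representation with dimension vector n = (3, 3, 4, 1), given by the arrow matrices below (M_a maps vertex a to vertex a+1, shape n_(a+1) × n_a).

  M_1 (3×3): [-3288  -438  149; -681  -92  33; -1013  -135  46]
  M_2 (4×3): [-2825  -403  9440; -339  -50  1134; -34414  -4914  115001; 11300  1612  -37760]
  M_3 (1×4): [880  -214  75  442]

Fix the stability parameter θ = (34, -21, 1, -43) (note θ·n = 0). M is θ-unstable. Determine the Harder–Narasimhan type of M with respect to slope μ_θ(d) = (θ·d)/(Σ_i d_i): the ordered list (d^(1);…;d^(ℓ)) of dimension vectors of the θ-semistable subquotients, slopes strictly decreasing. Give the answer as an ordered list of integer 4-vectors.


Barcode: M ≅ I[1,3]^2, I[1,4], I[3,3]. HN layers by μ_θ (3 steps, strictly decreasing):
  μ^(1)=14/3; μ^(2)=1; μ^(3)=-29/4

((2, 2, 2, 0); (0, 0, 1, 0); (1, 1, 1, 1))


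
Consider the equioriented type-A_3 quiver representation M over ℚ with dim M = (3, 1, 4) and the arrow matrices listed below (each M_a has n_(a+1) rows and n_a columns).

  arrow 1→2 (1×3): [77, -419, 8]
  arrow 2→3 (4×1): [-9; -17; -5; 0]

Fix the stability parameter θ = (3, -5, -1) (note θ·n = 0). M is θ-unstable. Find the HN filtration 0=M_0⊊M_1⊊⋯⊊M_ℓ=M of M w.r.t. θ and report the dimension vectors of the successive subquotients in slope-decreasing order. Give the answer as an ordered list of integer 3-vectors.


Interval decomposition of M: I[1,1]^2, I[1,3], I[3,3]^3.
HN type (ℓ=2): μ^(1)=3; μ^(2)=-1

((2, 0, 0); (1, 1, 4))


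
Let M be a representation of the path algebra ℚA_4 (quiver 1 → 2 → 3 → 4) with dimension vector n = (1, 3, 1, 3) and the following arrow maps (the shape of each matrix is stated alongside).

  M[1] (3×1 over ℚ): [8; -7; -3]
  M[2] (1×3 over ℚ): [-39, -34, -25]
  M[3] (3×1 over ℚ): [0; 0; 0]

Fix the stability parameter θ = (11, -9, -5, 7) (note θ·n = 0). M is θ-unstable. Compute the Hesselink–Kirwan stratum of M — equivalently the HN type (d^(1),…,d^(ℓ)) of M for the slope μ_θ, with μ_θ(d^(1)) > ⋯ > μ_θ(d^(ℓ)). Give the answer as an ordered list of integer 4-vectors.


Barcode: M ≅ I[1,3], I[2,2]^2, I[4,4]^3. HN layers by μ_θ (3 steps, strictly decreasing):
  μ^(1)=7; μ^(2)=-1; μ^(3)=-9

((0, 0, 0, 3); (1, 1, 1, 0); (0, 2, 0, 0))


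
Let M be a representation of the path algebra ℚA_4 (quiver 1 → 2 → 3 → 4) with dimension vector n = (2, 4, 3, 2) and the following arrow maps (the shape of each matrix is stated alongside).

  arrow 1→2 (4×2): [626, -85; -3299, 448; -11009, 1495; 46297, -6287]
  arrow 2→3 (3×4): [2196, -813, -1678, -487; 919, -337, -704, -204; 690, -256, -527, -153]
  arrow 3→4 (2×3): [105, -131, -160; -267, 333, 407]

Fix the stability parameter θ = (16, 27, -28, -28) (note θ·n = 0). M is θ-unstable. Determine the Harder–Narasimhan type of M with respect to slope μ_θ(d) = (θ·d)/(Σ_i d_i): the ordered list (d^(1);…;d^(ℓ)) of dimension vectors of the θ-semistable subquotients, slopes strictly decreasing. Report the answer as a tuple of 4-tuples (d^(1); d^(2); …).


Via rank(M_{q-1}∘⋯∘M_p): M ≅ I[1,3], I[1,4], I[2,2], I[2,4].
μ_θ-semistable layers: μ^(1)=27; μ^(2)=5; μ^(3)=-13/4; μ^(4)=-29/3

((0, 1, 0, 0); (1, 1, 1, 0); (1, 1, 1, 1); (0, 1, 1, 1))


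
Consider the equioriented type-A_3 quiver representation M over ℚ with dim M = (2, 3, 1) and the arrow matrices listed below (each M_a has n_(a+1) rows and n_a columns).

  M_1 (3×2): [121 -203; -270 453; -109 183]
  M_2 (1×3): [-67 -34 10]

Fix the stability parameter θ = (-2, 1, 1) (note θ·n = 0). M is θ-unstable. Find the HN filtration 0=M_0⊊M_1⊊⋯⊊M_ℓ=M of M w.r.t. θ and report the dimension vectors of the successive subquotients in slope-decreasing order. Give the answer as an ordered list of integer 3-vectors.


Barcode: M ≅ I[1,2], I[1,3], I[2,2]. HN layers by μ_θ (2 steps, strictly decreasing):
  μ^(1)=1; μ^(2)=-2

((0, 3, 1); (2, 0, 0))


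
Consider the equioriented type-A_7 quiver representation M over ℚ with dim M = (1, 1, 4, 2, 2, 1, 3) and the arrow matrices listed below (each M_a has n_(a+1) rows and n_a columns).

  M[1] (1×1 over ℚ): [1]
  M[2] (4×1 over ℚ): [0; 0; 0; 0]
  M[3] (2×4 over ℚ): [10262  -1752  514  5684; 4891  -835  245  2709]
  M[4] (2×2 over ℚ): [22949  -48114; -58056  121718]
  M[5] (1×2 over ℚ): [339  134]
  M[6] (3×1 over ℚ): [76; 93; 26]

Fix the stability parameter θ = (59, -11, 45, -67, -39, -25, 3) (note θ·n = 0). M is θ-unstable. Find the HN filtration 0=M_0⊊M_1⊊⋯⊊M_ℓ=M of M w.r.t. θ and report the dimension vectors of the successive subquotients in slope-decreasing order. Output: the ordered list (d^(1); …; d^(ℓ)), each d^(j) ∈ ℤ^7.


Interval decomposition of M: I[1,2], I[3,3]^2, I[3,5], I[3,7], I[7,7]^2.
HN type (ℓ=5): μ^(1)=45; μ^(2)=24; μ^(3)=3; μ^(4)=-61/3; μ^(5)=-43/2

((0, 0, 2, 0, 0, 0, 0); (1, 1, 0, 0, 0, 0, 0); (0, 0, 0, 0, 0, 0, 3); (0, 0, 1, 1, 1, 0, 0); (0, 0, 1, 1, 1, 1, 0))


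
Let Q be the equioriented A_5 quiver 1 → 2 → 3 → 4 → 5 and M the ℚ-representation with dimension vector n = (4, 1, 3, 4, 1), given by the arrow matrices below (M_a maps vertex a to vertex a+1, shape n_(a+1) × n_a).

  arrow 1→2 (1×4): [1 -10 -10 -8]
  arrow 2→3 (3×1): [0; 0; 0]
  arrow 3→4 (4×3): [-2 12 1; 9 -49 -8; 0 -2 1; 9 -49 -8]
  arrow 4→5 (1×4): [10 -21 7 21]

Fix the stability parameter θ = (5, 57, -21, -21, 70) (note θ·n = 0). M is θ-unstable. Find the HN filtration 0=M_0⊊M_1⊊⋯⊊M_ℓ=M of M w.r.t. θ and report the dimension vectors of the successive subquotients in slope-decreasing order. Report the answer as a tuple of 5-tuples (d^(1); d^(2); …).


Via rank(M_{q-1}∘⋯∘M_p): M ≅ I[1,1]^3, I[1,2], I[3,4]^2, I[3,5], I[4,4].
μ_θ-semistable layers: μ^(1)=70; μ^(2)=57; μ^(3)=5; μ^(4)=-21

((0, 0, 0, 0, 1); (0, 1, 0, 0, 0); (4, 0, 0, 0, 0); (0, 0, 3, 4, 0))


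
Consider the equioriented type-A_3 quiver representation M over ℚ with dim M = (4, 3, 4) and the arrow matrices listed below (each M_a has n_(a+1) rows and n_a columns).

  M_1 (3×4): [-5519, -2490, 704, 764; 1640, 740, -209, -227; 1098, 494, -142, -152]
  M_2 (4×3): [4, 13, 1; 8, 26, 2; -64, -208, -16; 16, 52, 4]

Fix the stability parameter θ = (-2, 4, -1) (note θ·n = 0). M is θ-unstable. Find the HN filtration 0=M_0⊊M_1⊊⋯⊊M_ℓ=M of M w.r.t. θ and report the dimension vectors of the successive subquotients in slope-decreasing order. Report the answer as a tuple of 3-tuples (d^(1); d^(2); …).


Interval decomposition of M: I[1,1], I[1,2]^2, I[1,3], I[3,3]^3.
HN type (ℓ=4): μ^(1)=4; μ^(2)=3/2; μ^(3)=-1; μ^(4)=-2

((0, 2, 0); (0, 1, 1); (0, 0, 3); (4, 0, 0))


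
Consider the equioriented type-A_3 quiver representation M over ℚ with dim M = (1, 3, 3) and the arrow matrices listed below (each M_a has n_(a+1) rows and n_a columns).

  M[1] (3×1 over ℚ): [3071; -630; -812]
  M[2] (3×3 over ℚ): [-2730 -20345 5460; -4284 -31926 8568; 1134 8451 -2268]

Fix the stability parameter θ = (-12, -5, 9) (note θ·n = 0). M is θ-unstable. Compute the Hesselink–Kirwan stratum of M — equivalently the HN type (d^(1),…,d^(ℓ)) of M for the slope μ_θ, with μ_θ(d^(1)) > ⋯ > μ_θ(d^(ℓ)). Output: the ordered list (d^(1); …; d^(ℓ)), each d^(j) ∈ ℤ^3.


Barcode: M ≅ I[1,2], I[2,2], I[2,3], I[3,3]^2. HN layers by μ_θ (3 steps, strictly decreasing):
  μ^(1)=9; μ^(2)=-5; μ^(3)=-12

((0, 0, 3); (0, 3, 0); (1, 0, 0))


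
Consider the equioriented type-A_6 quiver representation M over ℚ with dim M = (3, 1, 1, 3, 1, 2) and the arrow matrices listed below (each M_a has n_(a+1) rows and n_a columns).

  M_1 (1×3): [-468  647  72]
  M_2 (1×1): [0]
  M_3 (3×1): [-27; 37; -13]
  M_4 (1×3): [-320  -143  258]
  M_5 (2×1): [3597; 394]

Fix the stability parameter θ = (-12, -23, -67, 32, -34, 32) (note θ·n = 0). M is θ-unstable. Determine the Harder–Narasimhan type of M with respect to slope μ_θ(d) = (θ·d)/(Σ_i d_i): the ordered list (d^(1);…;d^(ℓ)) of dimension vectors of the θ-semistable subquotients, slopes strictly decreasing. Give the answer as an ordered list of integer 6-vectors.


Barcode: M ≅ I[1,1]^2, I[1,2], I[3,6], I[4,4]^2, I[6,6]. HN layers by μ_θ (5 steps, strictly decreasing):
  μ^(1)=32; μ^(2)=-1; μ^(3)=-12; μ^(4)=-35/2; μ^(5)=-67

((0, 0, 0, 2, 0, 2); (0, 0, 0, 1, 1, 0); (2, 0, 0, 0, 0, 0); (1, 1, 0, 0, 0, 0); (0, 0, 1, 0, 0, 0))


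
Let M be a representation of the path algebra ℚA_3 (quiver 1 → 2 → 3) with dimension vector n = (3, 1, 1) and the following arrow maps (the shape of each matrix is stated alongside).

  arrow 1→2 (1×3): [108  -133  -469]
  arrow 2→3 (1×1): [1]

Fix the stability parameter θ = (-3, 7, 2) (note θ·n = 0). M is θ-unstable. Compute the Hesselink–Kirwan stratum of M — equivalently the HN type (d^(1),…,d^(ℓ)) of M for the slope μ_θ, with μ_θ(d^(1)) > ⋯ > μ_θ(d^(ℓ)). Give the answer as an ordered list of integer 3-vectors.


Barcode: M ≅ I[1,1]^2, I[1,3]. HN layers by μ_θ (2 steps, strictly decreasing):
  μ^(1)=9/2; μ^(2)=-3

((0, 1, 1); (3, 0, 0))


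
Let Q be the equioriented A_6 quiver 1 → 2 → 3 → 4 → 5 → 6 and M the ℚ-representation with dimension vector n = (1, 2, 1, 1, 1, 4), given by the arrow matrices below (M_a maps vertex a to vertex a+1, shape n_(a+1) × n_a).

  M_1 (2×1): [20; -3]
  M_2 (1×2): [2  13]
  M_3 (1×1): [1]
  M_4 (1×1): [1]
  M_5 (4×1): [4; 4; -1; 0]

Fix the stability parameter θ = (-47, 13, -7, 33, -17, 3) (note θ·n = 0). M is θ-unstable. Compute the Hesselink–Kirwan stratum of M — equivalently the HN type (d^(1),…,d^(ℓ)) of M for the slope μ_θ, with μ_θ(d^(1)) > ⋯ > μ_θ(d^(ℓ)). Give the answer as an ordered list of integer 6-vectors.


Via rank(M_{q-1}∘⋯∘M_p): M ≅ I[1,6], I[2,2], I[6,6]^3.
μ_θ-semistable layers: μ^(1)=13; μ^(2)=19/3; μ^(3)=3; μ^(4)=-47

((0, 1, 0, 0, 0, 0); (0, 0, 0, 1, 1, 1); (0, 1, 1, 0, 0, 3); (1, 0, 0, 0, 0, 0))


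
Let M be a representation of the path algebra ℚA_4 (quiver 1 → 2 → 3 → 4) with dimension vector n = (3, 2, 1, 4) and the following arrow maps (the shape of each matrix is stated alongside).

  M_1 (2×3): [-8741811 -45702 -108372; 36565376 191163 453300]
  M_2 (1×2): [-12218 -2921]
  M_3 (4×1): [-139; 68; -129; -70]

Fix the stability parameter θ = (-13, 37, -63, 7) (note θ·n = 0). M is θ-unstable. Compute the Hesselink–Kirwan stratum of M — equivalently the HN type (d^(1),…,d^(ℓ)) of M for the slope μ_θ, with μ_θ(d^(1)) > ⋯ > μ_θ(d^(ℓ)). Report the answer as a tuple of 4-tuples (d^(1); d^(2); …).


Interval decomposition of M: I[1,1], I[1,2], I[1,4], I[4,4]^3.
HN type (ℓ=3): μ^(1)=37; μ^(2)=7; μ^(3)=-13

((0, 1, 0, 0); (0, 0, 0, 4); (3, 1, 1, 0))


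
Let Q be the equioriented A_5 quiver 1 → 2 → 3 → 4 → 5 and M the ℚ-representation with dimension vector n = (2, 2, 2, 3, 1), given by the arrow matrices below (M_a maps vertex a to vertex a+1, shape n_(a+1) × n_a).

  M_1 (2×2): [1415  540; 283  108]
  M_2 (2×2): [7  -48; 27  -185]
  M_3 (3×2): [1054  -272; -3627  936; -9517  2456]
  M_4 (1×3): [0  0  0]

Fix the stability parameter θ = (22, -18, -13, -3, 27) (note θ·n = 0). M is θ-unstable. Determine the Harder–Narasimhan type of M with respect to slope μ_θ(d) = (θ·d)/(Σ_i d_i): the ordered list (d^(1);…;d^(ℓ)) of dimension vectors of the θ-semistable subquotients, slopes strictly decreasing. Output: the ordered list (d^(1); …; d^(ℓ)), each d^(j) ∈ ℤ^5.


Interval decomposition of M: I[1,1], I[1,4], I[2,3], I[4,4]^2, I[5,5].
HN type (ℓ=5): μ^(1)=27; μ^(2)=22; μ^(3)=-3; μ^(4)=-13; μ^(5)=-18

((0, 0, 0, 0, 1); (1, 0, 0, 0, 0); (1, 1, 1, 3, 0); (0, 0, 1, 0, 0); (0, 1, 0, 0, 0))


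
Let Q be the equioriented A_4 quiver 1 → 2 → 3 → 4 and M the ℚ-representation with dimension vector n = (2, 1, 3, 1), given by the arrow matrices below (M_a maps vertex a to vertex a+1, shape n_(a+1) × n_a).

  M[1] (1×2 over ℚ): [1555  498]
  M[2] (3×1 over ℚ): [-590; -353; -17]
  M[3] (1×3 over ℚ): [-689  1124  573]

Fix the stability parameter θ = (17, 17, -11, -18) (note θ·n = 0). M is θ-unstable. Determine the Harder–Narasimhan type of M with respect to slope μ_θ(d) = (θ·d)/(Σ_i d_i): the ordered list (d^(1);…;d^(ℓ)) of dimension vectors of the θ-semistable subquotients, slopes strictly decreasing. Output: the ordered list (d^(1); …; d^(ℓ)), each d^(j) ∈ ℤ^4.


Barcode: M ≅ I[1,1], I[1,4], I[3,3]^2. HN layers by μ_θ (3 steps, strictly decreasing):
  μ^(1)=17; μ^(2)=5/4; μ^(3)=-11

((1, 0, 0, 0); (1, 1, 1, 1); (0, 0, 2, 0))


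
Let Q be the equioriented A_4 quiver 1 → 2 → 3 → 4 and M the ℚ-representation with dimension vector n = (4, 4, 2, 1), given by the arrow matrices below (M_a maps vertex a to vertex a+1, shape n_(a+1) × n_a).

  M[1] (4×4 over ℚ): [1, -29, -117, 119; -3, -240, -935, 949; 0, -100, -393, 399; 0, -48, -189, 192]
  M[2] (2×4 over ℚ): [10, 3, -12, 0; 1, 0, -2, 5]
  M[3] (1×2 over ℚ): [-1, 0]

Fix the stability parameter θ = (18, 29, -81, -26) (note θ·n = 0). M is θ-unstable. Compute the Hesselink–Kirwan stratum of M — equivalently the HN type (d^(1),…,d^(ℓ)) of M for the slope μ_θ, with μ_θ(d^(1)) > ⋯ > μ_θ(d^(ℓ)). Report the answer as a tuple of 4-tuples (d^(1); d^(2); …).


Interval decomposition of M: I[1,2]^2, I[1,3], I[1,4].
HN type (ℓ=4): μ^(1)=29; μ^(2)=18; μ^(3)=-34/3; μ^(4)=-15

((0, 2, 0, 0); (2, 0, 0, 0); (1, 1, 1, 0); (1, 1, 1, 1))


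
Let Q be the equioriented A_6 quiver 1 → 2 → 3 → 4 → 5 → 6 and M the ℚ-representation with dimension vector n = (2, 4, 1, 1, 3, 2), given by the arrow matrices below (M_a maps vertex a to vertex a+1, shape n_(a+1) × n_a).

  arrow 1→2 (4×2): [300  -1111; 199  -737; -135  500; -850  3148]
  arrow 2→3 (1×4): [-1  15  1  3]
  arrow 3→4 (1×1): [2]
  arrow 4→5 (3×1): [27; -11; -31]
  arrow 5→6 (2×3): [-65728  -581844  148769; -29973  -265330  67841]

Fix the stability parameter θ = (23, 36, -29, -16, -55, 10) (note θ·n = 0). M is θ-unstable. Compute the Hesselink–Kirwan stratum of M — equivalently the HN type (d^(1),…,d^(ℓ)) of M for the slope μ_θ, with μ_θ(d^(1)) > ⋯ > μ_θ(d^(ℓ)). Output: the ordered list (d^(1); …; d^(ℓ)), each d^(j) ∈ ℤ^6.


Via rank(M_{q-1}∘⋯∘M_p): M ≅ I[1,2]^2, I[2,2], I[2,6], I[5,5], I[5,6].
μ_θ-semistable layers: μ^(1)=36; μ^(2)=23; μ^(3)=10; μ^(4)=-16; μ^(5)=-55

((0, 3, 0, 0, 0, 0); (2, 0, 0, 0, 0, 0); (0, 0, 0, 0, 0, 2); (0, 1, 1, 1, 1, 0); (0, 0, 0, 0, 2, 0))


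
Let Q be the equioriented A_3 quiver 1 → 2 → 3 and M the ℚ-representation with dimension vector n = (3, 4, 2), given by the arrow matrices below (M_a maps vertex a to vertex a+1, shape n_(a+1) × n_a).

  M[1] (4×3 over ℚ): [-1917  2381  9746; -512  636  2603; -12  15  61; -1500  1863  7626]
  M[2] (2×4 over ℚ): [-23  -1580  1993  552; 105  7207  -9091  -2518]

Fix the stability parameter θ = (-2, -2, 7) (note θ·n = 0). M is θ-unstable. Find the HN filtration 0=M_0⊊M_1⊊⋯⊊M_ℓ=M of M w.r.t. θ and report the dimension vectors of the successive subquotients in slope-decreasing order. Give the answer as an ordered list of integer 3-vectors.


Interval decomposition of M: I[1,2], I[1,3]^2, I[2,2].
HN type (ℓ=2): μ^(1)=7; μ^(2)=-2

((0, 0, 2); (3, 4, 0))


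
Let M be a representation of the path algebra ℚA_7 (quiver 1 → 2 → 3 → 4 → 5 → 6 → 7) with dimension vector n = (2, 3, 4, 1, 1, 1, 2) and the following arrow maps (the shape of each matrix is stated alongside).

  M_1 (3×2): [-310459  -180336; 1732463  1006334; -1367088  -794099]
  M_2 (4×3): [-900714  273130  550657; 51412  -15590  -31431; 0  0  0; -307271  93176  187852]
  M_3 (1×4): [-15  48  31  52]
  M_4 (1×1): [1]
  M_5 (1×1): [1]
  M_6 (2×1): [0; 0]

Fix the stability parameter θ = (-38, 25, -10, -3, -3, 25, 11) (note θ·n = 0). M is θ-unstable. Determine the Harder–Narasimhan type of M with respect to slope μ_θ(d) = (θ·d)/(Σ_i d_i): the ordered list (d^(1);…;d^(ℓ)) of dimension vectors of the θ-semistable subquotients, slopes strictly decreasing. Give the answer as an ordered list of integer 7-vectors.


Via rank(M_{q-1}∘⋯∘M_p): M ≅ I[1,3], I[1,6], I[2,2], I[3,3]^2, I[7,7]^2.
μ_θ-semistable layers: μ^(1)=25; μ^(2)=11; μ^(3)=15/2; μ^(4)=9/4; μ^(5)=-10; μ^(6)=-38

((0, 1, 0, 0, 0, 1, 0); (0, 0, 0, 0, 0, 0, 2); (0, 1, 1, 0, 0, 0, 0); (0, 1, 1, 1, 1, 0, 0); (0, 0, 2, 0, 0, 0, 0); (2, 0, 0, 0, 0, 0, 0))


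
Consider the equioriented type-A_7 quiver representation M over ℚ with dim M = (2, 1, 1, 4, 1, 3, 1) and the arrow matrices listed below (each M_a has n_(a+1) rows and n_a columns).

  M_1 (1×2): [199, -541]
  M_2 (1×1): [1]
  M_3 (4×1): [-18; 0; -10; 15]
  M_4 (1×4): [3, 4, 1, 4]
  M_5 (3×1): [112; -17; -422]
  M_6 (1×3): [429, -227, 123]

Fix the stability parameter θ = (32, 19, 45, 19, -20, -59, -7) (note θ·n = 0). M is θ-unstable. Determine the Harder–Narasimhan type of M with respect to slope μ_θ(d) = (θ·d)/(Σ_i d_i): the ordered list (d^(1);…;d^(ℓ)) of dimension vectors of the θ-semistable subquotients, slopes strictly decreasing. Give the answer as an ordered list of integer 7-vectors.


Via rank(M_{q-1}∘⋯∘M_p): M ≅ I[1,1], I[1,7], I[4,4]^3, I[6,6]^2.
μ_θ-semistable layers: μ^(1)=32; μ^(2)=19; μ^(3)=29/7; μ^(4)=-59

((1, 0, 0, 0, 0, 0, 0); (0, 0, 0, 3, 0, 0, 0); (1, 1, 1, 1, 1, 1, 1); (0, 0, 0, 0, 0, 2, 0))


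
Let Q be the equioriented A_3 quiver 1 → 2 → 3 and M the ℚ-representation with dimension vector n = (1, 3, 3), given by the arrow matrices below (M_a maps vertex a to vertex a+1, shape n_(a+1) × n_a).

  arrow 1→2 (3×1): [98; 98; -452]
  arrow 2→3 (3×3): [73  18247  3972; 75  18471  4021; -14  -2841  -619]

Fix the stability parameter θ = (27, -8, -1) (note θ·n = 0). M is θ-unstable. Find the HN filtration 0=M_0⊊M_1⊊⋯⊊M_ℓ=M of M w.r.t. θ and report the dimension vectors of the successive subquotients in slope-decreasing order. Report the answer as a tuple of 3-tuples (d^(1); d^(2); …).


Via rank(M_{q-1}∘⋯∘M_p): M ≅ I[1,3], I[2,3]^2.
μ_θ-semistable layers: μ^(1)=6; μ^(2)=-1; μ^(3)=-8

((1, 1, 1); (0, 0, 2); (0, 2, 0))


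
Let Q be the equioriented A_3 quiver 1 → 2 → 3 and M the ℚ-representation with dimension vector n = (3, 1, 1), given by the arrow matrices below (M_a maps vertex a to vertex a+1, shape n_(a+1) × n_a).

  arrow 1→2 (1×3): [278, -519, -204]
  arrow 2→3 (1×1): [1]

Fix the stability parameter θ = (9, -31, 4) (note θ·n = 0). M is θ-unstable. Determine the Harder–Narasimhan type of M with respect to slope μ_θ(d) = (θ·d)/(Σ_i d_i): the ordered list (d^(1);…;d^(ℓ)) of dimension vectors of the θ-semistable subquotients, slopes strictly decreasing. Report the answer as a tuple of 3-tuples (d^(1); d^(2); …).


Interval decomposition of M: I[1,1]^2, I[1,3].
HN type (ℓ=3): μ^(1)=9; μ^(2)=4; μ^(3)=-11

((2, 0, 0); (0, 0, 1); (1, 1, 0))


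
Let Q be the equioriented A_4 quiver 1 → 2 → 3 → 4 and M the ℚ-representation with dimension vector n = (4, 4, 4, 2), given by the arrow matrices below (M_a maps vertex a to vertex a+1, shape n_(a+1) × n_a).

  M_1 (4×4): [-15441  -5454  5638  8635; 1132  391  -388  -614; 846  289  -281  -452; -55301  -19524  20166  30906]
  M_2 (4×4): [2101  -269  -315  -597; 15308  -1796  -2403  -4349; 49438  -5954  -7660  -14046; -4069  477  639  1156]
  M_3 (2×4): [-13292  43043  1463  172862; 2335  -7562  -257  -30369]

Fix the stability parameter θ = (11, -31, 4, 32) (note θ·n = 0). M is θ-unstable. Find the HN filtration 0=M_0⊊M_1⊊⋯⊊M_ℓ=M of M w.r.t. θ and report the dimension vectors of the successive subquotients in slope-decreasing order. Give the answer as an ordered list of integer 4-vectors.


Interval decomposition of M: I[1,3]^2, I[1,4]^2.
HN type (ℓ=3): μ^(1)=32; μ^(2)=4; μ^(3)=-10

((0, 0, 0, 2); (0, 0, 4, 0); (4, 4, 0, 0))


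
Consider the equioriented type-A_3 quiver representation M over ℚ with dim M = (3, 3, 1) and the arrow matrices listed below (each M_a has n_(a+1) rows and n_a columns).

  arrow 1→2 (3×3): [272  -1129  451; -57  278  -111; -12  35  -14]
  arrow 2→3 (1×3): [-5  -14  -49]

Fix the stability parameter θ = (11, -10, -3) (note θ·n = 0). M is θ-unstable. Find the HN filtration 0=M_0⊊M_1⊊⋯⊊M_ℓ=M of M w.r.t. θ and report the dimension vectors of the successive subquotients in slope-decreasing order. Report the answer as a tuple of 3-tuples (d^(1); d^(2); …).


Via rank(M_{q-1}∘⋯∘M_p): M ≅ I[1,2]^2, I[1,3].
μ_θ-semistable layers: μ^(1)=1/2; μ^(2)=-2/3

((2, 2, 0); (1, 1, 1))


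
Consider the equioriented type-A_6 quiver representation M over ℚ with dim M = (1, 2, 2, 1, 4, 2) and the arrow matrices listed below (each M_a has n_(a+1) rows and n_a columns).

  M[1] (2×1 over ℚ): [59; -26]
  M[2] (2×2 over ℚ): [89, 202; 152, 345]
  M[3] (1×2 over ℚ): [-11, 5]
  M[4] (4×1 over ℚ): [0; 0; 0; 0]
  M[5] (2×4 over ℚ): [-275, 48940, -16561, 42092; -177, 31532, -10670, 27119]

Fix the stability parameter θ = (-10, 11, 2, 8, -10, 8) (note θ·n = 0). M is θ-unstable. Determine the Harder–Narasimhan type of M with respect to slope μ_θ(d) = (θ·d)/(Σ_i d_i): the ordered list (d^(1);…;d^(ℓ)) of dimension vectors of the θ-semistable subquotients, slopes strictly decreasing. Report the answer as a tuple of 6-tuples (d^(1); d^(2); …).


Interval decomposition of M: I[1,4], I[2,3], I[5,5]^2, I[5,6]^2.
HN type (ℓ=3): μ^(1)=8; μ^(2)=13/2; μ^(3)=-10

((0, 0, 0, 1, 0, 2); (0, 2, 2, 0, 0, 0); (1, 0, 0, 0, 4, 0))


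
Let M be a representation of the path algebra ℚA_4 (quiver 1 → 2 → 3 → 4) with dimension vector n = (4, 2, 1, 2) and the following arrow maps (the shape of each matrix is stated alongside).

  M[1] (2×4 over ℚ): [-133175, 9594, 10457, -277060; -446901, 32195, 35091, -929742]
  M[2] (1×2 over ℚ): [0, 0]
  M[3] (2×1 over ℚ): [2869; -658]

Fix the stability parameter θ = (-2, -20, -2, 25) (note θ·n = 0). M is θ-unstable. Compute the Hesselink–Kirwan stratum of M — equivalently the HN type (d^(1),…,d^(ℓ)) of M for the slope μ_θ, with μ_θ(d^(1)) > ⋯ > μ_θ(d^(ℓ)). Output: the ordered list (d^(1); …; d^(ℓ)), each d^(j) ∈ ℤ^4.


Via rank(M_{q-1}∘⋯∘M_p): M ≅ I[1,1]^2, I[1,2]^2, I[3,4], I[4,4].
μ_θ-semistable layers: μ^(1)=25; μ^(2)=-2; μ^(3)=-11

((0, 0, 0, 2); (2, 0, 1, 0); (2, 2, 0, 0))


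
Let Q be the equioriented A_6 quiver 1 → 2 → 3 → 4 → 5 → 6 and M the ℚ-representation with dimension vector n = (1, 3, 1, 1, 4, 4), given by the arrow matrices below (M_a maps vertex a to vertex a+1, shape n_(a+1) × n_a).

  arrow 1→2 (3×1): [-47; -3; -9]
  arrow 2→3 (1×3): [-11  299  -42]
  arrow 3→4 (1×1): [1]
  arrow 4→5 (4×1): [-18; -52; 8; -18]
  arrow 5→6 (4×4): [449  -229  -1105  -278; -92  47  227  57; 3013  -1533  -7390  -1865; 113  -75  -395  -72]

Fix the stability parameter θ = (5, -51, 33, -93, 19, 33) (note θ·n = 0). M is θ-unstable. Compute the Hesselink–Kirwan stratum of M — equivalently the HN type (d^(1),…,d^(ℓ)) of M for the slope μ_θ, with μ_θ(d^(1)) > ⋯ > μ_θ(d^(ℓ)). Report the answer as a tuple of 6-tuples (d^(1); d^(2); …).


Via rank(M_{q-1}∘⋯∘M_p): M ≅ I[1,6], I[2,2]^2, I[5,6]^3.
μ_θ-semistable layers: μ^(1)=33; μ^(2)=19; μ^(3)=-53/2; μ^(4)=-51

((0, 0, 0, 0, 0, 4); (0, 0, 0, 0, 4, 0); (1, 1, 1, 1, 0, 0); (0, 2, 0, 0, 0, 0))


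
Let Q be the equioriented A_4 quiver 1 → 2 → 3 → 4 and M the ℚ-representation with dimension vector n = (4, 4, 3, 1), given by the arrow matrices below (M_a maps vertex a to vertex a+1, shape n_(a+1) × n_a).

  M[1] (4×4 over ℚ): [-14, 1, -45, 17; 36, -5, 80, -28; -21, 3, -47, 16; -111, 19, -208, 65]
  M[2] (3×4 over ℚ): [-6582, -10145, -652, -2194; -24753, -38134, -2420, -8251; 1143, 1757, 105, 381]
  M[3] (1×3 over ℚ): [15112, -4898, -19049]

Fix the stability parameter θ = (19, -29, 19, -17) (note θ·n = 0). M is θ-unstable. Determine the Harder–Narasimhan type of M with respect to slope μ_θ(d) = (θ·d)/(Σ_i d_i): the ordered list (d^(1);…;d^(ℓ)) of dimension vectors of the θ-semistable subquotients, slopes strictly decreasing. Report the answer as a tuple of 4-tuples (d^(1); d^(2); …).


Interval decomposition of M: I[1,1], I[1,2], I[1,3]^2, I[2,4].
HN type (ℓ=4): μ^(1)=19; μ^(2)=1; μ^(3)=-5; μ^(4)=-29

((1, 0, 2, 0); (0, 0, 1, 1); (3, 3, 0, 0); (0, 1, 0, 0))


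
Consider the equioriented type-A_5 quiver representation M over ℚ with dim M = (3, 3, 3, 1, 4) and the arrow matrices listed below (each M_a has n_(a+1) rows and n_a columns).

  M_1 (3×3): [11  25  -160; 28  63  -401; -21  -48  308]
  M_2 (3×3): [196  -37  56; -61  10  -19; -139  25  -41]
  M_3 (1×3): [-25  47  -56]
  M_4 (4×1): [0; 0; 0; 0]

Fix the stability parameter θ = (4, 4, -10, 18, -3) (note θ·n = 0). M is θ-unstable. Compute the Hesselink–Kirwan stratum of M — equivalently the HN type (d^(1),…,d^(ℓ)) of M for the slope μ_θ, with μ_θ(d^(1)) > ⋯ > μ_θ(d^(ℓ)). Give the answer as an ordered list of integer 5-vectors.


Via rank(M_{q-1}∘⋯∘M_p): M ≅ I[1,2], I[1,3], I[1,4], I[3,3], I[5,5]^4.
μ_θ-semistable layers: μ^(1)=18; μ^(2)=4; μ^(3)=-2/3; μ^(4)=-3; μ^(5)=-10

((0, 0, 0, 1, 0); (1, 1, 0, 0, 0); (2, 2, 2, 0, 0); (0, 0, 0, 0, 4); (0, 0, 1, 0, 0))


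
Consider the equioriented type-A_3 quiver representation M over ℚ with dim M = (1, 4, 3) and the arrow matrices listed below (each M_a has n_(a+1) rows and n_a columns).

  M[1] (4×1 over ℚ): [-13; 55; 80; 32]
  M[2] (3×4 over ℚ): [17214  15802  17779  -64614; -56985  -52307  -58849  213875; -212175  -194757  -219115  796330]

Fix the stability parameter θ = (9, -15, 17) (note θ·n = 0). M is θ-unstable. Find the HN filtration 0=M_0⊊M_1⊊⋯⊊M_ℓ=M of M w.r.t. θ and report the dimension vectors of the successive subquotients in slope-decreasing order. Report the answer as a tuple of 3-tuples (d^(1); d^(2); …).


Interval decomposition of M: I[1,2], I[2,3]^3.
HN type (ℓ=3): μ^(1)=17; μ^(2)=-3; μ^(3)=-15

((0, 0, 3); (1, 1, 0); (0, 3, 0))


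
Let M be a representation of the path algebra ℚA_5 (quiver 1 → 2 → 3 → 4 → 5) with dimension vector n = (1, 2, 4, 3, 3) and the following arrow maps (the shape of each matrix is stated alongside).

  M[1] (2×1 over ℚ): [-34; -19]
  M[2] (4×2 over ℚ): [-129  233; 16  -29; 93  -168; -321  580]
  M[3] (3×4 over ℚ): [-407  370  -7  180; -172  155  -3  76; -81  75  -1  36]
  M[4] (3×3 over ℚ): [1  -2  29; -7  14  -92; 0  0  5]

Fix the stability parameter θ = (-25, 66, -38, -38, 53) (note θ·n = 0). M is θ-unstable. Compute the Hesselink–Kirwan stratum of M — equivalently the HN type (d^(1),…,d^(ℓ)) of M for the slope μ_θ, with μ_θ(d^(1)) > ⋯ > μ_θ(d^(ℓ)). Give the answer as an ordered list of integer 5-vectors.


Interval decomposition of M: I[1,5], I[2,4], I[3,3], I[3,5], I[5,5].
HN type (ℓ=4): μ^(1)=53; μ^(2)=-10/3; μ^(3)=-25; μ^(4)=-38

((0, 0, 0, 0, 3); (0, 2, 2, 2, 0); (1, 0, 0, 0, 0); (0, 0, 2, 1, 0))


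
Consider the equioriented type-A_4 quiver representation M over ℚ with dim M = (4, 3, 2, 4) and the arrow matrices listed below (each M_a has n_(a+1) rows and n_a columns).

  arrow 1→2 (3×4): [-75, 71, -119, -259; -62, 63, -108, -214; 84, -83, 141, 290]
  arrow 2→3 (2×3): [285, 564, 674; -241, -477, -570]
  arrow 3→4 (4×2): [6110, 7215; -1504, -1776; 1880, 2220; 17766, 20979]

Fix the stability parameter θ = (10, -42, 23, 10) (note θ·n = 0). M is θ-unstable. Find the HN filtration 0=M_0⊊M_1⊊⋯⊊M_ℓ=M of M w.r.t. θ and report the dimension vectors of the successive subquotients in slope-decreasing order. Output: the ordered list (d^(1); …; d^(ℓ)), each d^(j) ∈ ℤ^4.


Barcode: M ≅ I[1,1], I[1,2], I[1,3], I[1,4], I[4,4]^3. HN layers by μ_θ (4 steps, strictly decreasing):
  μ^(1)=23; μ^(2)=33/2; μ^(3)=10; μ^(4)=-16

((0, 0, 1, 0); (0, 0, 1, 1); (1, 0, 0, 3); (3, 3, 0, 0))


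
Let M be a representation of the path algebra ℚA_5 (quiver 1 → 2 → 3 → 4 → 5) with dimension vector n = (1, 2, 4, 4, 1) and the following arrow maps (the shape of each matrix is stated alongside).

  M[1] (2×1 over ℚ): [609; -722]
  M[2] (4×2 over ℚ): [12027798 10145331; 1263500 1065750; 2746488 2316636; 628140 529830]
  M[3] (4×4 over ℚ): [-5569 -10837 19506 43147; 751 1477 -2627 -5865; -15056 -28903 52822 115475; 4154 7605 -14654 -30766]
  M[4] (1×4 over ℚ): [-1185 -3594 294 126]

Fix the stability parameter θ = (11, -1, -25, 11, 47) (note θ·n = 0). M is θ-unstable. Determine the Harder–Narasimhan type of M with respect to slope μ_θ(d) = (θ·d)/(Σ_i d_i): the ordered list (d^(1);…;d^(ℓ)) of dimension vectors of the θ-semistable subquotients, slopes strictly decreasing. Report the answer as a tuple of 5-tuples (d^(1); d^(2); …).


Via rank(M_{q-1}∘⋯∘M_p): M ≅ I[1,2], I[2,5], I[3,4]^3.
μ_θ-semistable layers: μ^(1)=47; μ^(2)=11; μ^(3)=5; μ^(4)=-13; μ^(5)=-25

((0, 0, 0, 0, 1); (0, 0, 0, 4, 0); (1, 1, 0, 0, 0); (0, 1, 1, 0, 0); (0, 0, 3, 0, 0))


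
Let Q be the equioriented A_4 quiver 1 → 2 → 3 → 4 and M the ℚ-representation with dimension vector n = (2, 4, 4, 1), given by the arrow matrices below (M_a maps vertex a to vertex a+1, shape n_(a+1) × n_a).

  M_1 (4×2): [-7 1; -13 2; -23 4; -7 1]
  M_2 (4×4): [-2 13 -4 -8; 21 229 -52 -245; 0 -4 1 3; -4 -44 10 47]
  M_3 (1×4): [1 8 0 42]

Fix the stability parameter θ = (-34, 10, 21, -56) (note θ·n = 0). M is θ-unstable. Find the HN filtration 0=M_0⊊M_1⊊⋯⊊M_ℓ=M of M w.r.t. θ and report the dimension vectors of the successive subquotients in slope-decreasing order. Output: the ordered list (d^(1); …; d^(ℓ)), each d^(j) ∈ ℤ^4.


Interval decomposition of M: I[1,3], I[1,4], I[2,3]^2.
HN type (ℓ=4): μ^(1)=21; μ^(2)=10; μ^(3)=-25/3; μ^(4)=-34

((0, 0, 3, 0); (0, 3, 0, 0); (0, 1, 1, 1); (2, 0, 0, 0))


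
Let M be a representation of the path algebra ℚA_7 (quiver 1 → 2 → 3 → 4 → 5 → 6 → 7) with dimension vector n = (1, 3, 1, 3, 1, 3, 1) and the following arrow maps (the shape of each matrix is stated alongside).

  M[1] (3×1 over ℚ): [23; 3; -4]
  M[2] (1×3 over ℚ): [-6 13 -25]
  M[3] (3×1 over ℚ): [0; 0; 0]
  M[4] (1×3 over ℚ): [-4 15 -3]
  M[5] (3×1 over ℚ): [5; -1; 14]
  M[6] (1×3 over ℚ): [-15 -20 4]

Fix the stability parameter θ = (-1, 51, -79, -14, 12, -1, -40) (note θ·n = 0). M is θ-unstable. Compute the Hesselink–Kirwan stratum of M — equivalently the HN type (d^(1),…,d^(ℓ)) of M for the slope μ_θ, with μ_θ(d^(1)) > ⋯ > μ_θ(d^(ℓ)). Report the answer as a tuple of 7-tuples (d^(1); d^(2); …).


Interval decomposition of M: I[1,3], I[2,2]^2, I[4,4]^2, I[4,7], I[6,6]^2.
HN type (ℓ=4): μ^(1)=51; μ^(2)=-1; μ^(3)=-29/3; μ^(4)=-14

((0, 2, 0, 0, 0, 0, 0); (0, 0, 0, 0, 0, 2, 0); (1, 1, 1, 0, 1, 1, 1); (0, 0, 0, 3, 0, 0, 0))


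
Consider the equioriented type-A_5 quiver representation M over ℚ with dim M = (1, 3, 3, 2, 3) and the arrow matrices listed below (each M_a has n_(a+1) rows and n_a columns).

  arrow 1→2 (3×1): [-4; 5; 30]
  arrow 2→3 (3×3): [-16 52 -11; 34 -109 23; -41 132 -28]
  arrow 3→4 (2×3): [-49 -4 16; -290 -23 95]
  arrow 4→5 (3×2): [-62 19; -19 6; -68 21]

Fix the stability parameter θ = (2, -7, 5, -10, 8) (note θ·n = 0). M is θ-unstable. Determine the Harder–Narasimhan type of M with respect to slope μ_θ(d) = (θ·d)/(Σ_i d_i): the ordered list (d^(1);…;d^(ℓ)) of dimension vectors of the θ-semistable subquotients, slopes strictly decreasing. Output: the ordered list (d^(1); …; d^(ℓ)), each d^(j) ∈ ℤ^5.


Barcode: M ≅ I[1,5], I[2,3], I[2,5], I[5,5]. HN layers by μ_θ (4 steps, strictly decreasing):
  μ^(1)=8; μ^(2)=5; μ^(3)=-5/2; μ^(4)=-7

((0, 0, 0, 0, 3); (0, 0, 1, 0, 0); (1, 1, 2, 2, 0); (0, 2, 0, 0, 0))


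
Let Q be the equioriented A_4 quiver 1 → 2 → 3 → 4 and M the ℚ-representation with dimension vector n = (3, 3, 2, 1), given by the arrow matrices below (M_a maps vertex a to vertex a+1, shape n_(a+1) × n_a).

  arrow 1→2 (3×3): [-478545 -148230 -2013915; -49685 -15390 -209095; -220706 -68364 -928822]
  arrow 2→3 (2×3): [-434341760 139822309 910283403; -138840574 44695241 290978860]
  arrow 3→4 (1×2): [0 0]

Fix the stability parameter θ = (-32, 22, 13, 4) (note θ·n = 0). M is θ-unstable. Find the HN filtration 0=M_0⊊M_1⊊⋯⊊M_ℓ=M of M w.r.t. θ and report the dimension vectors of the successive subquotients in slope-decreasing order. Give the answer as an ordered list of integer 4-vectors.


Barcode: M ≅ I[1,1]^2, I[1,3], I[2,2], I[2,3], I[4,4]. HN layers by μ_θ (4 steps, strictly decreasing):
  μ^(1)=22; μ^(2)=35/2; μ^(3)=4; μ^(4)=-32

((0, 1, 0, 0); (0, 2, 2, 0); (0, 0, 0, 1); (3, 0, 0, 0))


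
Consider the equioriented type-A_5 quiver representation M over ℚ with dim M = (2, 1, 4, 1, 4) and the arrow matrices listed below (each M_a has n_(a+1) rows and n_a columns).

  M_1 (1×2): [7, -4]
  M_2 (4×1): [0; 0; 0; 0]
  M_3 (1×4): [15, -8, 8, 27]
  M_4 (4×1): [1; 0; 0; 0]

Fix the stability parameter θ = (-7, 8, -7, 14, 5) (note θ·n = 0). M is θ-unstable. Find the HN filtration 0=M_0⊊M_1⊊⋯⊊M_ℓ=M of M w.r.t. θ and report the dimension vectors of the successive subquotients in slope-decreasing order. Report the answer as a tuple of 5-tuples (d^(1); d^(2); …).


Via rank(M_{q-1}∘⋯∘M_p): M ≅ I[1,1], I[1,2], I[3,3]^3, I[3,5], I[5,5]^3.
μ_θ-semistable layers: μ^(1)=19/2; μ^(2)=8; μ^(3)=5; μ^(4)=-7

((0, 0, 0, 1, 1); (0, 1, 0, 0, 0); (0, 0, 0, 0, 3); (2, 0, 4, 0, 0))


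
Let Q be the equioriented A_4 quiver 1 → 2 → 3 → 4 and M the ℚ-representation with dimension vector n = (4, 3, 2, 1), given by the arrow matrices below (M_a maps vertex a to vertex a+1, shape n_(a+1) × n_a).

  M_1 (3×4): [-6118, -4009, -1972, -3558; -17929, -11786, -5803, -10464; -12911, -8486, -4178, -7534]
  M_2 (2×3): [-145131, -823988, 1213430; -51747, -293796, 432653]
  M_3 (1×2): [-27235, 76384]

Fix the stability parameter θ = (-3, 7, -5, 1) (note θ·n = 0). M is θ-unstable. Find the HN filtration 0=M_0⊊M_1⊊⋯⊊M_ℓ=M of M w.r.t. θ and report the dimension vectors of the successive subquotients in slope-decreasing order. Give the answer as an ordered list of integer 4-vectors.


Barcode: M ≅ I[1,1], I[1,2], I[1,3], I[1,4]. HN layers by μ_θ (3 steps, strictly decreasing):
  μ^(1)=7; μ^(2)=1; μ^(3)=-3

((0, 1, 0, 0); (0, 2, 2, 1); (4, 0, 0, 0))


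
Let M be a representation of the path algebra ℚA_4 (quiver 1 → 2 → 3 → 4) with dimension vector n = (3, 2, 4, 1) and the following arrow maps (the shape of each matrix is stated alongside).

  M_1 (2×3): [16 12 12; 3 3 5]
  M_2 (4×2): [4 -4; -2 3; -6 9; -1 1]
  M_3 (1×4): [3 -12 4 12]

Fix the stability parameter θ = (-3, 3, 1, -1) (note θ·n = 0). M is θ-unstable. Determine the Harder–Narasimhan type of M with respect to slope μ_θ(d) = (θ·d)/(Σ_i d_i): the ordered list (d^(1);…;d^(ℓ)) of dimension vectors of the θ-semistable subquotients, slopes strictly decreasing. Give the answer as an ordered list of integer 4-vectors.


Barcode: M ≅ I[1,1], I[1,3]^2, I[3,3], I[3,4]. HN layers by μ_θ (4 steps, strictly decreasing):
  μ^(1)=2; μ^(2)=1; μ^(3)=0; μ^(4)=-3

((0, 2, 2, 0); (0, 0, 1, 0); (0, 0, 1, 1); (3, 0, 0, 0))


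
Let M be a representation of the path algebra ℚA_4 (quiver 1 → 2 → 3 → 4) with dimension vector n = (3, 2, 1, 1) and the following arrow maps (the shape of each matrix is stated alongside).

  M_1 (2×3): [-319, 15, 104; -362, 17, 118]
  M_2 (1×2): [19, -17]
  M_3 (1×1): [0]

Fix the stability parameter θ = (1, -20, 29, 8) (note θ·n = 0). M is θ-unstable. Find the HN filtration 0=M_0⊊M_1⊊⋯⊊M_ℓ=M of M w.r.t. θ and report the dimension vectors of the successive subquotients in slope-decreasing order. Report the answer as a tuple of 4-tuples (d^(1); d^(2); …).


Barcode: M ≅ I[1,1], I[1,2], I[1,3], I[4,4]. HN layers by μ_θ (4 steps, strictly decreasing):
  μ^(1)=29; μ^(2)=8; μ^(3)=1; μ^(4)=-19/2

((0, 0, 1, 0); (0, 0, 0, 1); (1, 0, 0, 0); (2, 2, 0, 0))


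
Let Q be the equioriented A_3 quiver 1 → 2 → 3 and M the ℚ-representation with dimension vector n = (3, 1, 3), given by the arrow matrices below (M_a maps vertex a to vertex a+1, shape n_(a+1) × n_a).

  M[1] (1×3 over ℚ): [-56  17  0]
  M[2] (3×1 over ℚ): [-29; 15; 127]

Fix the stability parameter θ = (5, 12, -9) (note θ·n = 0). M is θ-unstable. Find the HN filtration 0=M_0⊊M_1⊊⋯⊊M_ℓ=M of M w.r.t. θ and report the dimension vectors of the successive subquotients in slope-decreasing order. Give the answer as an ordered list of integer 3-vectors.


Via rank(M_{q-1}∘⋯∘M_p): M ≅ I[1,1]^2, I[1,3], I[3,3]^2.
μ_θ-semistable layers: μ^(1)=5; μ^(2)=8/3; μ^(3)=-9

((2, 0, 0); (1, 1, 1); (0, 0, 2))


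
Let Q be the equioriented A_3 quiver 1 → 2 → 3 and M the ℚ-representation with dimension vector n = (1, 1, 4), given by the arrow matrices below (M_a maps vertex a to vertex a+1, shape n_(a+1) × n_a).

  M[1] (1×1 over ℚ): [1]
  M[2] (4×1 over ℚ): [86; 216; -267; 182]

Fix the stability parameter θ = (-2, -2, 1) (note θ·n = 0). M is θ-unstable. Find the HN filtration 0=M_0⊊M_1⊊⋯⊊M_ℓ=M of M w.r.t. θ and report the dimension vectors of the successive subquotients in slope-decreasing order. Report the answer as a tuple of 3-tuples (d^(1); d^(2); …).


Interval decomposition of M: I[1,3], I[3,3]^3.
HN type (ℓ=2): μ^(1)=1; μ^(2)=-2

((0, 0, 4); (1, 1, 0))


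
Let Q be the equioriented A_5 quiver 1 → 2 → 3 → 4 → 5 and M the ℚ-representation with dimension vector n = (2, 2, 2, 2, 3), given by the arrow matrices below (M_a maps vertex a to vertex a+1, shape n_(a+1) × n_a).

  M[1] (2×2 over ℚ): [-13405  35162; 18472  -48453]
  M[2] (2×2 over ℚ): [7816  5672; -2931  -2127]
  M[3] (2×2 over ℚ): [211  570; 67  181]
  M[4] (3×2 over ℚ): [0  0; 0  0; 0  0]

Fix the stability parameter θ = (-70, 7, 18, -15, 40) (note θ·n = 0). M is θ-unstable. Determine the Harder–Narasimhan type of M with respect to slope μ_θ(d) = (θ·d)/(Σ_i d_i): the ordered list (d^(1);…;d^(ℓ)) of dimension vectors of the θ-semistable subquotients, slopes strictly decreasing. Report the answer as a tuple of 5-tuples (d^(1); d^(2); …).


Via rank(M_{q-1}∘⋯∘M_p): M ≅ I[1,2], I[1,4], I[3,4], I[5,5]^3.
μ_θ-semistable layers: μ^(1)=40; μ^(2)=7; μ^(3)=10/3; μ^(4)=3/2; μ^(5)=-70

((0, 0, 0, 0, 3); (0, 1, 0, 0, 0); (0, 1, 1, 1, 0); (0, 0, 1, 1, 0); (2, 0, 0, 0, 0))


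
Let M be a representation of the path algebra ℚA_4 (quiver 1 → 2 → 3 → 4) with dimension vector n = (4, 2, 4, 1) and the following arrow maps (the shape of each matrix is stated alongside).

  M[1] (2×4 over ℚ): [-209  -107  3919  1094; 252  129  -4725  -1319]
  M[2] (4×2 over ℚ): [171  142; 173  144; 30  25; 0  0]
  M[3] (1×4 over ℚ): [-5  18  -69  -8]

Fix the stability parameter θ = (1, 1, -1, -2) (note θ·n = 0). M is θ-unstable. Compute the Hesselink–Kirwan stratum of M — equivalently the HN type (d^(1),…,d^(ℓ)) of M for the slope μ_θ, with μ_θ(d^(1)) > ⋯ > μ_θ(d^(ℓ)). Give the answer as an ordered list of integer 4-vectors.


Barcode: M ≅ I[1,1]^2, I[1,3], I[1,4], I[3,3]^2. HN layers by μ_θ (4 steps, strictly decreasing):
  μ^(1)=1; μ^(2)=1/3; μ^(3)=-1/4; μ^(4)=-1

((2, 0, 0, 0); (1, 1, 1, 0); (1, 1, 1, 1); (0, 0, 2, 0))


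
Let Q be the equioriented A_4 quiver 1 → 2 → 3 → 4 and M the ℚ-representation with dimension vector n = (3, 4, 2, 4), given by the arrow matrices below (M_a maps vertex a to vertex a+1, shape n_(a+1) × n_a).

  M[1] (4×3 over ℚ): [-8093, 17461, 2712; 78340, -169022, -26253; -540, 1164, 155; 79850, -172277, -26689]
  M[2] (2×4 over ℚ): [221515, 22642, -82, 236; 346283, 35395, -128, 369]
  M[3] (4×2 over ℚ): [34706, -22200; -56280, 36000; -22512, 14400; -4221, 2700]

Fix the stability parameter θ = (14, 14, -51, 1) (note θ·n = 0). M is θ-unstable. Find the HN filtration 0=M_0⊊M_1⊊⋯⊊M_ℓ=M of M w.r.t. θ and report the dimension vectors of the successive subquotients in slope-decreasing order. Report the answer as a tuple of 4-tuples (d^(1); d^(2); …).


Interval decomposition of M: I[1,2], I[1,3], I[1,4], I[2,2], I[4,4]^3.
HN type (ℓ=3): μ^(1)=14; μ^(2)=1; μ^(3)=-23/3

((1, 2, 0, 0); (0, 0, 0, 4); (2, 2, 2, 0))
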